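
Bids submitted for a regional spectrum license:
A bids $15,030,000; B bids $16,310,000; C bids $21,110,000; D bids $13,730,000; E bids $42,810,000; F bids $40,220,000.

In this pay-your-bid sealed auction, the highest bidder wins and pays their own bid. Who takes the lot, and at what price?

Rule: the highest bidder wins and pays their own bid.
Sorting bids: 42,810,000 (E) > 40,220,000 (F) > 21,110,000 (C) > 16,310,000 (B) > 15,030,000 (A) > 13,730,000 (D)
E has the highest bid and pays exactly that: $42,810,000.

E pays $42,810,000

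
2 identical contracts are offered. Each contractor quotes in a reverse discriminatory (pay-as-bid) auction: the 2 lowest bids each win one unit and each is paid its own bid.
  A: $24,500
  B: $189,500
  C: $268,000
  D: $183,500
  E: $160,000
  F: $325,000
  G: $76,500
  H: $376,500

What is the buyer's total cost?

Ordering the bids: 24,500 (A), 76,500 (G), 160,000 (E), 183,500 (D), …
The 2 lowest are A, G.
Total cost = 24,500 + 76,500 = $101,000.

Total cost: $101,000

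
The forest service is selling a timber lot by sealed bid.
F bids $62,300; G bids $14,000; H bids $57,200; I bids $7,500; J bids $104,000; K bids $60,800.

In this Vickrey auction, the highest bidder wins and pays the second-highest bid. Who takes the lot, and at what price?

Rule: the highest bidder wins and pays the second-highest bid.
Bids ranked: 104,000 (J) > 62,300 (F) > 60,800 (K) > 57,200 (H) > 14,000 (G) > 7,500 (I)
Second-price: J pays F's bid of $62,300.

J pays $62,300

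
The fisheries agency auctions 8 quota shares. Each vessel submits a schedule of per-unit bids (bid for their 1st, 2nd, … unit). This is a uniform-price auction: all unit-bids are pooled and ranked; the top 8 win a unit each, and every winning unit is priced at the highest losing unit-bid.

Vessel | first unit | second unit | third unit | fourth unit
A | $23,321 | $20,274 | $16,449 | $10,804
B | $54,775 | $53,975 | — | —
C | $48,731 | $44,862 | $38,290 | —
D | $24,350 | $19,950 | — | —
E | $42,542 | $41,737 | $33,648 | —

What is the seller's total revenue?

Pooled unit-bids ranked (top 8): 54,775 (B-1), 53,975 (B-2), 48,731 (C-1), 44,862 (C-2), 42,542 (E-1), 41,737 (E-2), 38,290 (C-3), 33,648 (E-3)
First bid not allocated: $24,350.
Allocation: B 2, C 3, E 3. Every unit priced at $24,350.
Revenue = 8 × 24,350 = $194,800.

Total revenue: $194,800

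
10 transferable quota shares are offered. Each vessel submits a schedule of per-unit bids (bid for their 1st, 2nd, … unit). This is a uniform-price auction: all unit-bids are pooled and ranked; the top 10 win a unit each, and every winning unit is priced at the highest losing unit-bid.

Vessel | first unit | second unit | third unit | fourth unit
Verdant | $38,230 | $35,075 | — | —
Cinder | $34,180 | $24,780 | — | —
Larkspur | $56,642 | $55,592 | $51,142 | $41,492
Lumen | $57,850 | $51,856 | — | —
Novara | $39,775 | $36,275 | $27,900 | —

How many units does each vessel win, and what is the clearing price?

Merging the schedules and taking the best 10: 57,850 (Lumen-1), 56,642 (Larkspur-1), 55,592 (Larkspur-2), 51,856 (Lumen-2), 51,142 (Larkspur-3), 41,492 (Larkspur-4), 39,775 (Novara-1), 38,230 (Verdant-1), 36,275 (Novara-2), 35,075 (Verdant-2)
First bid not allocated: $34,180.
Allocation: Larkspur 4, Lumen 2, Novara 2, Verdant 2.

Larkspur 4, Lumen 2, Novara 2, Verdant 2; clearing price $34,180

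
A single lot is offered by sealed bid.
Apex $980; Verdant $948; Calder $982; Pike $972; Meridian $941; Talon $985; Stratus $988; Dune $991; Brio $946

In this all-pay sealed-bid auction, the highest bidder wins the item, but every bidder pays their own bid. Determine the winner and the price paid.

Sorting bids: 991 (Dune) > 988 (Stratus) > 985 (Talon) > 982 (Calder) > 980 (Apex) > 972 (Pike) > …
Dune wins with the top bid; all bids are sunk regardless.

Dune pays $991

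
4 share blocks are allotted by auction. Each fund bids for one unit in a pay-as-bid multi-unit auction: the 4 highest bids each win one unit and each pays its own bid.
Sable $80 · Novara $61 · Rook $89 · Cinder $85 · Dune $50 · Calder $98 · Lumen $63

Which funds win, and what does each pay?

Calder $98, Rook $89, Cinder $85, Sable $80

Sorting: 98 (Calder), 89 (Rook), 85 (Cinder), 80 (Sable), 63 (Lumen), 61 (Novara), …
Winners (4 units): Calder, Rook, Cinder, Sable.
Each winner pays its own bid: Calder $98, Rook $89, Cinder $85, Sable $80.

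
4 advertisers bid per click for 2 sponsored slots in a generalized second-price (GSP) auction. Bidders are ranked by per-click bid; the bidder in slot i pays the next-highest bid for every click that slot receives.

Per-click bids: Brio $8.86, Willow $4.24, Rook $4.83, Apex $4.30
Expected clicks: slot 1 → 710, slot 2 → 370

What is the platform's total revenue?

Total revenue: $5020.30

Per-click bids in order: $8.86 (Brio) > $4.83 (Rook) > $4.30 (Apex) > …
Slot 1: Brio pays $4.83 × 710 = $3429.30
Slot 2: Rook pays $4.30 × 370 = $1591.00
Total = $5020.30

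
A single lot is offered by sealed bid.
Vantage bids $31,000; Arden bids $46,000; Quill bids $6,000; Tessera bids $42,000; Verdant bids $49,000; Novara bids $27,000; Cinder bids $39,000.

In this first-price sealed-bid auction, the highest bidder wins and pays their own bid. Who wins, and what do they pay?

First-price sealed-bid auction: the highest bidder wins and pays their own bid.
Sorting bids: 49,000 (Verdant) > 46,000 (Arden) > 42,000 (Tessera) > 39,000 (Cinder) > 31,000 (Vantage) > 27,000 (Novara) > …
Verdant has the highest bid and pays exactly that: $49,000.

Verdant pays $49,000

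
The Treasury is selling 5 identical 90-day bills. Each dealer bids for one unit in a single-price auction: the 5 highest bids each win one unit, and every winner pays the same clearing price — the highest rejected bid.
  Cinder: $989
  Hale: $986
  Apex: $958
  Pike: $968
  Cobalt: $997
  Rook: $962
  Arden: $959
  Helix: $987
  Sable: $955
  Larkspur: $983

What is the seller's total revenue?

Total revenue: $4,840

Sorting: 997 (Cobalt), 989 (Cinder), 987 (Helix), 986 (Hale), 983 (Larkspur), 968 (Pike), 962 (Rook), …
The 5 highest are Cobalt, Cinder, Helix, Hale, Larkspur.
First losing bid is Pike's $968, which sets the uniform price.
Total revenue = 5 × $968 = $4,840.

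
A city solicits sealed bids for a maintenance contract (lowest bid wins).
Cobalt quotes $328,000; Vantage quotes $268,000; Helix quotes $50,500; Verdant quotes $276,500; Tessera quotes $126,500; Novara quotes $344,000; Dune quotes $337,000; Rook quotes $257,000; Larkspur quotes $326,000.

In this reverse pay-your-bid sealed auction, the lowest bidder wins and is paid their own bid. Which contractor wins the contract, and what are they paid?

Helix is paid $50,500

Bids ranked: 50,500 (Helix) < 126,500 (Tessera) < 257,000 (Rook) < 268,000 (Vantage) < 276,500 (Verdant) < 326,000 (Larkspur) < …
First-price: Helix is paid what they bid, $50,500.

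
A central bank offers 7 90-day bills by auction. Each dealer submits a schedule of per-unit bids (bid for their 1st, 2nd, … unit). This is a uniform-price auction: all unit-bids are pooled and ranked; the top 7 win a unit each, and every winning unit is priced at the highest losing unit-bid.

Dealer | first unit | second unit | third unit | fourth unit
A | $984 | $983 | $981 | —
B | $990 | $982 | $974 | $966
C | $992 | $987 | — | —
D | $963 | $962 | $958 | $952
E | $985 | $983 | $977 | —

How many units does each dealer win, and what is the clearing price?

A 2, B 1, C 2, E 2; clearing price $982

Merging the schedules and taking the best 7: 992 (C-1), 990 (B-1), 987 (C-2), 985 (E-1), 984 (A-1), 983 (A-2), 983 (E-2)
Highest rejected unit-bid = $982.
Allocation: A 2, B 1, C 2, E 2.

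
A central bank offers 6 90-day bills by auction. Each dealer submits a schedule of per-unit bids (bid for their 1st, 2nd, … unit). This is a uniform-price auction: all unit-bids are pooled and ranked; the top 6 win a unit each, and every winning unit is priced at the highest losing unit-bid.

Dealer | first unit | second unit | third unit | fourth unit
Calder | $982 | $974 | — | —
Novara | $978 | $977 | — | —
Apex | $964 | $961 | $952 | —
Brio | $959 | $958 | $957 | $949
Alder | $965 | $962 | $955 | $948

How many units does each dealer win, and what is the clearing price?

Alder 1, Apex 1, Calder 2, Novara 2; clearing price $962

All unit-bids, highest first — top 6: 982 (Calder-1), 978 (Novara-1), 977 (Novara-2), 974 (Calder-2), 965 (Alder-1), 964 (Apex-1)
Highest rejected unit-bid = $962.
Allocation: Alder 1, Apex 1, Calder 2, Novara 2.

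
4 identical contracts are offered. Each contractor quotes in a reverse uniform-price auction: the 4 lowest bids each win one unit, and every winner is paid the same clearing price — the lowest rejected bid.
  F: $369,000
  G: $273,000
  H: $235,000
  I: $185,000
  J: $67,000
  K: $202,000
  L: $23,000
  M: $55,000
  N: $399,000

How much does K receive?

Sorting: 23,000 (L), 55,000 (M), 67,000 (J), 185,000 (I), 202,000 (K), 235,000 (H), …
The 4 lowest are L, M, J, I.
Lowest unsuccessful bid: $202,000 → clearing price.
K does not win → is paid $0.

K is paid $0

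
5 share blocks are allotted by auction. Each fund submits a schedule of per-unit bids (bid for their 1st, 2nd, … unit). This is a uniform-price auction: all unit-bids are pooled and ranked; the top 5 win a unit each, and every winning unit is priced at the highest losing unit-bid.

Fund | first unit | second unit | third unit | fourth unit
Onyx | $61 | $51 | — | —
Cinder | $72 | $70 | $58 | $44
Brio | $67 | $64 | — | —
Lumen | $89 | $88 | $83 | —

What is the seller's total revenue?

Total revenue: $335

Pooled unit-bids ranked (top 5): 89 (Lumen-1), 88 (Lumen-2), 83 (Lumen-3), 72 (Cinder-1), 70 (Cinder-2)
First bid not allocated: $67.
Allocation: Cinder 2, Lumen 3. Every unit priced at $67.
Revenue = 5 × 67 = $335.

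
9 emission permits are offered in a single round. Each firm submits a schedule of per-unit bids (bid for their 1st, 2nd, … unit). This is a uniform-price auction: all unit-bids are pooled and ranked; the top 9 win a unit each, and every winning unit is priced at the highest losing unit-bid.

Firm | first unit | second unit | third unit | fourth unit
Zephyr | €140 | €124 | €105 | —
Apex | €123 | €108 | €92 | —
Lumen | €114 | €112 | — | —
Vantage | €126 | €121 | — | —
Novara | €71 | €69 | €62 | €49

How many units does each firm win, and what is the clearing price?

Pooled unit-bids ranked (top 9): 140 (Zephyr-1), 126 (Vantage-1), 124 (Zephyr-2), 123 (Apex-1), 121 (Vantage-2), 114 (Lumen-1), 112 (Lumen-2), 108 (Apex-2), 105 (Zephyr-3)
The (k+1)-th unit-bid is €92.
Allocation: Apex 2, Lumen 2, Vantage 2, Zephyr 3.

Apex 2, Lumen 2, Vantage 2, Zephyr 3; clearing price €92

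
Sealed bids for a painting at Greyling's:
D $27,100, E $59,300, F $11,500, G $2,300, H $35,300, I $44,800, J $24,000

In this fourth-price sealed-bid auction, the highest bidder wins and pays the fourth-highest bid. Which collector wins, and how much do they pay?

E pays $27,100

Bids in order: 59,300 (E) > 44,800 (I) > 35,300 (H) > 27,100 (D) > 24,000 (J) > 11,500 (F) > …
E wins; payment is bid #4 in the ranking = $27,100.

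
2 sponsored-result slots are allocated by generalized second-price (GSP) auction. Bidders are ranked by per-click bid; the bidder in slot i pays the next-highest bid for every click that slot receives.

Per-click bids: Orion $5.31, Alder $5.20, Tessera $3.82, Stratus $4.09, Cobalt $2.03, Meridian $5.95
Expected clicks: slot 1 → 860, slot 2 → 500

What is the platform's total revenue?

Sorting advertisers: $5.95 (Meridian) > $5.31 (Orion) > $5.20 (Alder) > …
Slot 1: Meridian pays $5.31 × 860 = $4566.60
Slot 2: Orion pays $5.20 × 500 = $2600.00
Total = $7166.60

Total revenue: $7166.60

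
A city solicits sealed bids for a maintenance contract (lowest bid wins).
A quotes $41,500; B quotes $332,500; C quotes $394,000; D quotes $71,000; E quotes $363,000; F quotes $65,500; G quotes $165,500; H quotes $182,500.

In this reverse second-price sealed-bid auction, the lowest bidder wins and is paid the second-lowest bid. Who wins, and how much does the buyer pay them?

A is paid $65,500

Bids in order: 41,500 (A) < 65,500 (F) < 71,000 (D) < 165,500 (G) < 182,500 (H) < 332,500 (B) < …
A wins with the lowest bid; price is set by the runner-up at $65,500.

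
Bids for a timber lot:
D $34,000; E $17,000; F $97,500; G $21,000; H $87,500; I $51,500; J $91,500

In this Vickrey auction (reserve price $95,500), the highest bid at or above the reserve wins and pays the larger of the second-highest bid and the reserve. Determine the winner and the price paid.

Bids ranked: 97,500 (F) > 91,500 (J) > 87,500 (H) > 51,500 (I) > 34,000 (D) > 21,000 (G) > …
F has the top bid at or above the reserve ($97,500).
max(second-highest $91,500, reserve $95,500) = $95,500.

F pays $95,500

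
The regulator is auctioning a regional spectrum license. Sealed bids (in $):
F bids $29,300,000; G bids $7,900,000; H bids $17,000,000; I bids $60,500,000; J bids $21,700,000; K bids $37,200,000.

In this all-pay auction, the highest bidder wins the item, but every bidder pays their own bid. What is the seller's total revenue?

All-pay auction: the highest bidder wins the item, but every bidder pays their own bid.
Bids in order: 60,500,000 (I) > 37,200,000 (K) > 29,300,000 (F) > 21,700,000 (J) > 17,000,000 (H) > 7,900,000 (G)
Every bidder forfeits their bid regardless of winning.
Revenue = 29,300,000 + 7,900,000 + 17,000,000 + 60,500,000 + 21,700,000 + 37,200,000 = $173,600,000.

Total revenue: $173,600,000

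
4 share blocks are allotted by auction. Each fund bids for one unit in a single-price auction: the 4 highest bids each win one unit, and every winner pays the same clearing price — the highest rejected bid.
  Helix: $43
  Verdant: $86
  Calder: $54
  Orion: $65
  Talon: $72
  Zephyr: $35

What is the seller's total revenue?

Total revenue: $172

Ordering the bids: 86 (Verdant), 72 (Talon), 65 (Orion), 54 (Calder), 43 (Helix), 35 (Zephyr)
The 4 highest are Verdant, Talon, Orion, Calder.
Clearing price = highest rejected bid = $43.
Total revenue = 4 × $43 = $172.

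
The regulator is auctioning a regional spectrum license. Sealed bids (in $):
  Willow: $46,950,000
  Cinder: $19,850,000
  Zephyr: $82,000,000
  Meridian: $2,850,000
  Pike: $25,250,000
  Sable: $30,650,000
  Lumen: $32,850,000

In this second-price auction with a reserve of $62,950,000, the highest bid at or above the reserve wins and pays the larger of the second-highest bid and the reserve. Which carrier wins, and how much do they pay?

Bids ranked: 82,000,000 (Zephyr) > 46,950,000 (Willow) > 32,850,000 (Lumen) > 30,650,000 (Sable) > 25,250,000 (Pike) > 19,850,000 (Cinder) > …
Zephyr has the top bid at or above the reserve ($82,000,000).
max(second-highest $46,950,000, reserve $62,950,000) = $62,950,000.

Zephyr pays $62,950,000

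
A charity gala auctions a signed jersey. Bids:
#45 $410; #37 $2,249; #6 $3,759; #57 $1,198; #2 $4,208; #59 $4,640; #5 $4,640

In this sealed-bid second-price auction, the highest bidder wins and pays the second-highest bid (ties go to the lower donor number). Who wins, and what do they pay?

Bids ranked: 4,640 (#5) > 4,640 (#59) > 4,208 (#2) > 3,759 (#6) > 2,249 (#37) > 1,198 (#57) > …
Tie at $4,640 → #5 wins by tie-break.
#5 is highest; pays the second-highest bid, $4,640.

#5 pays $4,640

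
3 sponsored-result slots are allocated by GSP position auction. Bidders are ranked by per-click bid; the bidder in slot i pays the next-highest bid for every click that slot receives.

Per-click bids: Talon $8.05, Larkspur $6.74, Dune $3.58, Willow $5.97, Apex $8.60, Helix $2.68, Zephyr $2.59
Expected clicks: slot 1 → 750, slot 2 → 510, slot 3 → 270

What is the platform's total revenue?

Total revenue: $11086.80

Per-click bids in order: $8.60 (Apex) > $8.05 (Talon) > $6.74 (Larkspur) > $5.97 (Willow) > …
Slot 1: Apex pays $8.05 × 750 = $6037.50
Slot 2: Talon pays $6.74 × 510 = $3437.40
Slot 3: Larkspur pays $5.97 × 270 = $1611.90
Total = $11086.80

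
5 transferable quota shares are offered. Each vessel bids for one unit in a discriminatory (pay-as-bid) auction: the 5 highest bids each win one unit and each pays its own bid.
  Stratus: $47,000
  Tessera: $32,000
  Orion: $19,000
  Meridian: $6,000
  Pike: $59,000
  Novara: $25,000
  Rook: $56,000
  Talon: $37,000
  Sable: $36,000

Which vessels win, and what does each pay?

Ordering the bids: 59,000 (Pike), 56,000 (Rook), 47,000 (Stratus), 37,000 (Talon), 36,000 (Sable), 32,000 (Tessera), 25,000 (Novara), …
Top 5: Pike, Rook, Stratus, Talon, Sable.
Each winner pays its own bid: Pike $59,000, Rook $56,000, Stratus $47,000, Talon $37,000, Sable $36,000.

Pike $59,000, Rook $56,000, Stratus $47,000, Talon $37,000, Sable $36,000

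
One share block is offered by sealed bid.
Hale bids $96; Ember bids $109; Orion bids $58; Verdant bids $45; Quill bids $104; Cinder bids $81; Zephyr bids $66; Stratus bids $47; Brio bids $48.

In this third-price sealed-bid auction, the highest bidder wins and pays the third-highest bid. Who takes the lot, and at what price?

Ember pays $96

Bids ranked: 109 (Ember) > 104 (Quill) > 96 (Hale) > 81 (Cinder) > 66 (Zephyr) > 58 (Orion) > …
Ember wins; payment is bid #3 in the ranking = $96.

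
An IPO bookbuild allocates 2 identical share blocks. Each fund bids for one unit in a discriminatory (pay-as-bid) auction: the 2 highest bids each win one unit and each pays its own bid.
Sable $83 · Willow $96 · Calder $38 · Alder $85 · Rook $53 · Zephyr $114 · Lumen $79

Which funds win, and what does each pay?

Sorting: 114 (Zephyr), 96 (Willow), 85 (Alder), 83 (Sable), …
The 2 highest are Zephyr, Willow.
Each winner pays its own bid: Zephyr $114, Willow $96.

Zephyr $114, Willow $96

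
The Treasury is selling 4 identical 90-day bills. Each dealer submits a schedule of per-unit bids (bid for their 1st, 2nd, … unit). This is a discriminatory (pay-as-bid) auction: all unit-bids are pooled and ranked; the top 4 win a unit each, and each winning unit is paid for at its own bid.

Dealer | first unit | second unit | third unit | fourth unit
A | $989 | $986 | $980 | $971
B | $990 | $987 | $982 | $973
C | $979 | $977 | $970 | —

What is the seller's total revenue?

Merging the schedules and taking the best 4: 990 (B-1), 989 (A-1), 987 (B-2), 986 (A-2)
Next rejected bid: $982 (not a price — pay-as-bid).
Each winning unit pays its own bid.
Revenue = 990 + 989 + 987 + 986 = $3,952.

Total revenue: $3,952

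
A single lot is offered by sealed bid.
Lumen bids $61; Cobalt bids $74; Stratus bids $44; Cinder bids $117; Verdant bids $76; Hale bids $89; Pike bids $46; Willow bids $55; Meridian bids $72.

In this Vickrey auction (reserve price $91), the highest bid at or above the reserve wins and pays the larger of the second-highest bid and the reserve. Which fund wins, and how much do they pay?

Cinder pays $91

Sorting bids: 117 (Cinder) > 89 (Hale) > 76 (Verdant) > 74 (Cobalt) > 72 (Meridian) > 61 (Lumen) > …
Highest eligible bid: Cinder at $117.
Second-highest bid $89 is below the reserve $91, so the reserve binds → payment $91.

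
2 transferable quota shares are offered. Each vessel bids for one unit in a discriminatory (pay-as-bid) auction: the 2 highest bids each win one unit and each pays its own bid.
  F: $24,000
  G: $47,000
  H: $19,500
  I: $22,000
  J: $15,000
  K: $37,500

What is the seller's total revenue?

Sorting: 47,000 (G), 37,500 (K), 24,000 (F), 22,000 (I), …
Top 2: G, K.
Total revenue = 47,000 + 37,500 = $84,500.

Total revenue: $84,500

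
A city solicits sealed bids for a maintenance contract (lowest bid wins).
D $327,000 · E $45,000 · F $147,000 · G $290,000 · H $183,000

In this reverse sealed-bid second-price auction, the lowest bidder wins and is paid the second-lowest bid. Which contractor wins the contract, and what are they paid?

E is paid $147,000

Bids ranked: 45,000 (E) < 147,000 (F) < 183,000 (H) < 290,000 (G) < 327,000 (D)
E wins with the lowest bid; price is set by the runner-up at $147,000.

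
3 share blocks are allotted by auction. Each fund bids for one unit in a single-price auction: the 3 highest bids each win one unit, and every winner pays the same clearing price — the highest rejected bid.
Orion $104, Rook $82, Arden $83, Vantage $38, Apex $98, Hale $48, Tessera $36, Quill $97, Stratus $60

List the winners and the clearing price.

Bids ranked high→low: 104 (Orion), 98 (Apex), 97 (Quill), 83 (Arden), 82 (Rook), …
Top 3: Orion, Apex, Quill.
First losing bid is Arden's $83, which sets the uniform price.

Orion, Apex, Quill; each pays $83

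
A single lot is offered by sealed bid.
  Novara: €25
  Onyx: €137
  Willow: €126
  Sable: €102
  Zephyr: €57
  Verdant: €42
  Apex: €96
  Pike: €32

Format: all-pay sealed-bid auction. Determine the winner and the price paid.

Onyx pays €137

Sorting bids: 137 (Onyx) > 126 (Willow) > 102 (Sable) > 96 (Apex) > 57 (Zephyr) > 42 (Verdant) > …
Onyx is highest and takes the item; every bidder forfeits their bid.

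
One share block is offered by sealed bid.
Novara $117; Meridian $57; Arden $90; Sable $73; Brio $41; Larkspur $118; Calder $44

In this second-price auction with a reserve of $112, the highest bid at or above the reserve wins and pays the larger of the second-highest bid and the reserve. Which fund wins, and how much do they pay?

Second-price auction with a reserve of $112: the highest bid at or above the reserve wins and pays the larger of the second-highest bid and the reserve.
Bids in order: 118 (Larkspur) > 117 (Novara) > 90 (Arden) > 73 (Sable) > 57 (Meridian) > 44 (Calder) > …
Highest eligible bid: Larkspur at $118.
max(second-highest $117, reserve $112) = $117; the reserve does not bind.

Larkspur pays $117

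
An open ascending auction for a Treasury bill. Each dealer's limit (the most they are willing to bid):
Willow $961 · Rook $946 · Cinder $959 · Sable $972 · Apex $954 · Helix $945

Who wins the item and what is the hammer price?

Ascending (English) auction: the price rises until one bidder remains; the winner pays the price at which the last rival dropped out.
Limits ranked: 972 (Sable) > 961 (Willow) > 959 (Cinder) > 954 (Apex) > 946 (Rook) > 945 (Helix)
Bidding ends when Willow exits at $961; Sable takes it.

Sable wins at $961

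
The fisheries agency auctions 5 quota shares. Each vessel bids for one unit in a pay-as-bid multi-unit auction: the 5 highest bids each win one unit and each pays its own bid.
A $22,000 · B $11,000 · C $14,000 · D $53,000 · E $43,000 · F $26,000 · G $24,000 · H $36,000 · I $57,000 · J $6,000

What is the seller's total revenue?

Bids ranked high→low: 57,000 (I), 53,000 (D), 43,000 (E), 36,000 (H), 26,000 (F), 24,000 (G), 22,000 (A), …
Winners (5 units): I, D, E, H, F.
Total revenue = 57,000 + 53,000 + 43,000 + 36,000 + 26,000 = $215,000.

Total revenue: $215,000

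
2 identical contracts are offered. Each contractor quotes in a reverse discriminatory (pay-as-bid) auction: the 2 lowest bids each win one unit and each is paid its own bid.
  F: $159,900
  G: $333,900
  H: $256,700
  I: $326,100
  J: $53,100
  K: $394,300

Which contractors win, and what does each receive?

J $53,100, F $159,900

Bids ranked low→high: 53,100 (J), 159,900 (F), 256,700 (H), 326,100 (I), …
Lowest 2: J, F.
Each winner is paid its own bid: J $53,100, F $159,900.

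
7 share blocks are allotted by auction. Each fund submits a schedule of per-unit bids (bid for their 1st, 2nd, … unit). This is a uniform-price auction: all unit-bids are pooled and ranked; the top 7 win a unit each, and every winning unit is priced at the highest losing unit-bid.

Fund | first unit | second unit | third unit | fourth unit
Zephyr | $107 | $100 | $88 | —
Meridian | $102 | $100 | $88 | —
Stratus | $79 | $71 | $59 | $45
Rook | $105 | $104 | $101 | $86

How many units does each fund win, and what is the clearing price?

Meridian 2, Rook 3, Zephyr 2; clearing price $88

Pooled unit-bids ranked (top 7): 107 (Zephyr-1), 105 (Rook-1), 104 (Rook-2), 102 (Meridian-1), 101 (Rook-3), 100 (Zephyr-2), 100 (Meridian-2)
Highest rejected unit-bid = $88.
Allocation: Meridian 2, Rook 3, Zephyr 2.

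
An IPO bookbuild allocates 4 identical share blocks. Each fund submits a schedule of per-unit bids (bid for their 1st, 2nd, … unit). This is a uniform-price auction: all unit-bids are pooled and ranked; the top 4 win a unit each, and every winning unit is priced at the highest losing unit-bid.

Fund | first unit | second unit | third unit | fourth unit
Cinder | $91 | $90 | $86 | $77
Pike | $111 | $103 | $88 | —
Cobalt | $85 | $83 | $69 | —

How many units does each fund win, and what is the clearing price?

Merging the schedules and taking the best 4: 111 (Pike-1), 103 (Pike-2), 91 (Cinder-1), 90 (Cinder-2)
The (k+1)-th unit-bid is $88.
Allocation: Cinder 2, Pike 2.

Cinder 2, Pike 2; clearing price $88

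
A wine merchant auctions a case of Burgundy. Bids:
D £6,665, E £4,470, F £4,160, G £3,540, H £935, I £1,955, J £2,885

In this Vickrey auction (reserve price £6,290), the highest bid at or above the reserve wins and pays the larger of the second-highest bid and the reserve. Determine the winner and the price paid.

D pays £6,290

Rule: the highest bid at or above the reserve wins and pays the larger of the second-highest bid and the reserve.
Bids ranked: 6,665 (D) > 4,470 (E) > 4,160 (F) > 3,540 (G) > 2,885 (J) > 1,955 (I) > …
D has the top bid at or above the reserve (£6,665).
max(second-highest £4,470, reserve £6,290) = £6,290.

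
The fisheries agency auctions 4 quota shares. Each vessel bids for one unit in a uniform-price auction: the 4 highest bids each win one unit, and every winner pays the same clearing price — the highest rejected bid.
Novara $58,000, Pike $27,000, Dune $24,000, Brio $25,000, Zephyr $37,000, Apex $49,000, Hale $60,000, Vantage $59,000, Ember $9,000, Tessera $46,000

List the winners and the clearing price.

Ordering the bids: 60,000 (Hale), 59,000 (Vantage), 58,000 (Novara), 49,000 (Apex), 46,000 (Tessera), 37,000 (Zephyr), …
The 4 highest are Hale, Vantage, Novara, Apex.
Highest unsuccessful bid: $46,000 → clearing price.

Hale, Vantage, Novara, Apex; each pays $46,000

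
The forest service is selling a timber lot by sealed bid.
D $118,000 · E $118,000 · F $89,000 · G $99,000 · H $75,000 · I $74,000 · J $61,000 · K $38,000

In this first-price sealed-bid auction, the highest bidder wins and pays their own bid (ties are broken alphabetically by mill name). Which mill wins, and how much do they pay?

D pays $118,000

Sorting bids: 118,000 (D) > 118,000 (E) > 99,000 (G) > 89,000 (F) > 75,000 (H) > 74,000 (I) > …
D and E tie at $118,000; tie-break gives it to D.
D is highest → pays own bid, $118,000.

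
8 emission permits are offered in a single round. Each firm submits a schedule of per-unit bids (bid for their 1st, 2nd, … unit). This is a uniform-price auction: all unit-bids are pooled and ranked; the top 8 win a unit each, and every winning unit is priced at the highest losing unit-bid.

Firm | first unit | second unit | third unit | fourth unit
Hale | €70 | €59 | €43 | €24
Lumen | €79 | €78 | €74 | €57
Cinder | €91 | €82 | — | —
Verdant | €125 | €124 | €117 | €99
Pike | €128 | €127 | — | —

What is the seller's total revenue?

All unit-bids, highest first — top 8: 128 (Pike-1), 127 (Pike-2), 125 (Verdant-1), 124 (Verdant-2), 117 (Verdant-3), 99 (Verdant-4), 91 (Cinder-1), 82 (Cinder-2)
Highest rejected unit-bid = €79.
Allocation: Cinder 2, Pike 2, Verdant 4. Every unit priced at €79.
Revenue = 8 × 79 = €632.

Total revenue: €632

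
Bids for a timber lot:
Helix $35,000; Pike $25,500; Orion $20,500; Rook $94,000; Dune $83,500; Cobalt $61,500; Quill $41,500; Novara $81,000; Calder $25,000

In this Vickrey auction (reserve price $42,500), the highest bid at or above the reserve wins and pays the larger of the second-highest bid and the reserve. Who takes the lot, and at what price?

Rook pays $83,500

Rule: the highest bid at or above the reserve wins and pays the larger of the second-highest bid and the reserve.
Bids in order: 94,000 (Rook) > 83,500 (Dune) > 81,000 (Novara) > 61,500 (Cobalt) > 41,500 (Quill) > 35,000 (Helix) > …
Highest eligible bid: Rook at $94,000.
Second-highest bid $83,500 exceeds the reserve $42,500 → payment $83,500.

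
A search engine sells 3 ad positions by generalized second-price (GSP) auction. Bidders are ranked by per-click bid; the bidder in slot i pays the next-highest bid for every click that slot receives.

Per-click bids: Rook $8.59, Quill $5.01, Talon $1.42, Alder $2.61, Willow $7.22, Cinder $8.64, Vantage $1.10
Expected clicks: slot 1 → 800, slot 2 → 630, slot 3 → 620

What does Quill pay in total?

Quill pays $0.00

Ranked by bid: $8.64 (Cinder) > $8.59 (Rook) > $7.22 (Willow) > $5.01 (Quill) > …
Quill ranks below slot 3 → no slot, pays nothing.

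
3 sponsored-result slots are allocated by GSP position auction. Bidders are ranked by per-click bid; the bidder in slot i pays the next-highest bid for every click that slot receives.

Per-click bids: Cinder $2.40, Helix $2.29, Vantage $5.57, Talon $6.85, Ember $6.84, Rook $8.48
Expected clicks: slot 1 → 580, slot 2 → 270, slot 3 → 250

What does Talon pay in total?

Talon pays $1846.80

Per-click bids in order: $8.48 (Rook) > $6.85 (Talon) > $6.84 (Ember) > $5.57 (Vantage) > …
Talon holds slot 2 → pays next bid $6.84 × 270 clicks = $1846.80.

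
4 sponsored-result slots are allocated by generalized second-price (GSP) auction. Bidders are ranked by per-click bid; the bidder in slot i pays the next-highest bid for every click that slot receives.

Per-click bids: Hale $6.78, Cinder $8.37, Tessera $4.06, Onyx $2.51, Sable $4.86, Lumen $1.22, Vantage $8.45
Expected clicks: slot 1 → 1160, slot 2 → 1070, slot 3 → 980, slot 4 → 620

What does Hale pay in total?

Sorting advertisers: $8.45 (Vantage) > $8.37 (Cinder) > $6.78 (Hale) > $4.86 (Sable) > $4.06 (Tessera) > …
Hale holds slot 3 → pays next bid $4.86 × 980 clicks = $4762.80.

Hale pays $4762.80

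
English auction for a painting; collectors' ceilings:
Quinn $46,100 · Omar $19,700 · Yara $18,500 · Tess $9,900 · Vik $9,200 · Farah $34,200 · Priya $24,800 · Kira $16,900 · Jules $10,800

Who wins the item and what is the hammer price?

Quinn wins at $34,200

Limits in order: 46,100 (Quinn) > 34,200 (Farah) > 24,800 (Priya) > 19,700 (Omar) > 18,500 (Yara) > 16,900 (Kira) > …
Once the price passes $34,200, only Quinn is left; the hammer falls at Farah's limit of $34,200.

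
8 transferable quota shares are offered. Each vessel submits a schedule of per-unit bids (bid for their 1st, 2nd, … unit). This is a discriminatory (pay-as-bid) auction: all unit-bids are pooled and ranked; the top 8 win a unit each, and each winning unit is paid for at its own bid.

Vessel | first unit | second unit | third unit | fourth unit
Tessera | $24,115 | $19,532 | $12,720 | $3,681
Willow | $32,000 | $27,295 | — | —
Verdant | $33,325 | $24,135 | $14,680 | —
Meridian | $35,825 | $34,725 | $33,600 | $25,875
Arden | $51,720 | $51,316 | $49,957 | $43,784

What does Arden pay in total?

Merging the schedules and taking the best 8: 51,720 (Arden-1), 51,316 (Arden-2), 49,957 (Arden-3), 43,784 (Arden-4), 35,825 (Meridian-1), 34,725 (Meridian-2), 33,600 (Meridian-3), 33,325 (Verdant-1)
Next rejected bid: $32,000 (not a price — pay-as-bid).
Arden's winning unit-bids: 51,720 + 51,316 + 49,957 + 43,784 = $196,777.

Arden pays $196,777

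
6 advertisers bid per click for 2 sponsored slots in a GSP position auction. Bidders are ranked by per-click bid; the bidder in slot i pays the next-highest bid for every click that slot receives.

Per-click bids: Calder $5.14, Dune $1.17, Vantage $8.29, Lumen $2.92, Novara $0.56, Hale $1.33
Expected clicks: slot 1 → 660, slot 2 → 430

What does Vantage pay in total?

Sorting advertisers: $8.29 (Vantage) > $5.14 (Calder) > $2.92 (Lumen) > …
Vantage holds slot 1 → pays next bid $5.14 × 660 clicks = $3392.40.

Vantage pays $3392.40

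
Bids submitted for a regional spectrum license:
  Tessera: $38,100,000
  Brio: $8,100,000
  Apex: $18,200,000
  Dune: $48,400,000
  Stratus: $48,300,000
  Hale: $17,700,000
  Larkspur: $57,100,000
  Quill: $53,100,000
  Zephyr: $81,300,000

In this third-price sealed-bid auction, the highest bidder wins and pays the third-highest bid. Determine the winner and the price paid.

Sorting bids: 81,300,000 (Zephyr) > 57,100,000 (Larkspur) > 53,100,000 (Quill) > 48,400,000 (Dune) > 48,300,000 (Stratus) > 38,100,000 (Tessera) > …
Zephyr is highest; pays the third-highest bid, $53,100,000.

Zephyr pays $53,100,000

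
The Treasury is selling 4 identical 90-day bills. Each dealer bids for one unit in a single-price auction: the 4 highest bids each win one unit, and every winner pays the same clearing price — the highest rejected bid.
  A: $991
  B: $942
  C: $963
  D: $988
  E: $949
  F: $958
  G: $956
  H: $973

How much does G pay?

Ordering the bids: 991 (A), 988 (D), 973 (H), 963 (C), 958 (F), 956 (G), …
Winners (4 units): A, D, H, C.
Clearing price = highest rejected bid = $958.
G does not win → pays $0.

G pays $0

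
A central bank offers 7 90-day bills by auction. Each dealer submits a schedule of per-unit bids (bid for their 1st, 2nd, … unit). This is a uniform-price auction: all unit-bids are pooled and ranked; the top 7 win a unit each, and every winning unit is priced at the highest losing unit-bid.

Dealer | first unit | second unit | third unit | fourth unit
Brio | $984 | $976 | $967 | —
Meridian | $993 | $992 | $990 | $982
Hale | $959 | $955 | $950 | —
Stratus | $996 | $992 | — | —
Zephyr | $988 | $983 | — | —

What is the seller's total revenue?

Pooled unit-bids ranked (top 7): 996 (Stratus-1), 993 (Meridian-1), 992 (Meridian-2), 992 (Stratus-2), 990 (Meridian-3), 988 (Zephyr-1), 984 (Brio-1)
First bid not allocated: $983.
Allocation: Brio 1, Meridian 3, Stratus 2, Zephyr 1. Every unit priced at $983.
Revenue = 7 × 983 = $6,881.

Total revenue: $6,881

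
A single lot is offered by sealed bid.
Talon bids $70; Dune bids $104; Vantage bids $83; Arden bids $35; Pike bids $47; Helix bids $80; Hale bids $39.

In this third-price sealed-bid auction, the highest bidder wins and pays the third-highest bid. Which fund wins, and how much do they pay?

Bids in order: 104 (Dune) > 83 (Vantage) > 80 (Helix) > 70 (Talon) > 47 (Pike) > 39 (Hale) > …
Dune wins; payment is bid #3 in the ranking = $80.

Dune pays $80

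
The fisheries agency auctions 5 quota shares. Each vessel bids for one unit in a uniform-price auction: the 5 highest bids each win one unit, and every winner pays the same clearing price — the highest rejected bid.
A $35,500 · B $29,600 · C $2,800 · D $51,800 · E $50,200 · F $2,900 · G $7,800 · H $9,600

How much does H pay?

H pays $7,800

Sorting: 51,800 (D), 50,200 (E), 35,500 (A), 29,600 (B), 9,600 (H), 7,800 (G), 2,900 (F), …
Top 5: D, E, A, B, H.
Clearing price = highest rejected bid = $7,800.
H wins → pays $7,800.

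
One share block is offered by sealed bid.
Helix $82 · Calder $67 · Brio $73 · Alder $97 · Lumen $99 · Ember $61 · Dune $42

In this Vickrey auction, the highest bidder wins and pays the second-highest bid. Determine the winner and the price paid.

Vickrey auction: the highest bidder wins and pays the second-highest bid.
Bids ranked: 99 (Lumen) > 97 (Alder) > 82 (Helix) > 73 (Brio) > 67 (Calder) > 61 (Ember) > …
Second-price: Lumen pays Alder's bid of $97.

Lumen pays $97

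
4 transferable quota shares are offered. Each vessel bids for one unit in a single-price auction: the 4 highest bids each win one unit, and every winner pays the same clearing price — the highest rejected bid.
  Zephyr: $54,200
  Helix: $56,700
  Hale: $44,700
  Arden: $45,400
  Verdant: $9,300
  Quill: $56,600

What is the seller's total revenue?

Bids ranked high→low: 56,700 (Helix), 56,600 (Quill), 54,200 (Zephyr), 45,400 (Arden), 44,700 (Hale), 9,300 (Verdant)
Winners (4 units): Helix, Quill, Zephyr, Arden.
First losing bid is Hale's $44,700, which sets the uniform price.
Total revenue = 4 × $44,700 = $178,800.

Total revenue: $178,800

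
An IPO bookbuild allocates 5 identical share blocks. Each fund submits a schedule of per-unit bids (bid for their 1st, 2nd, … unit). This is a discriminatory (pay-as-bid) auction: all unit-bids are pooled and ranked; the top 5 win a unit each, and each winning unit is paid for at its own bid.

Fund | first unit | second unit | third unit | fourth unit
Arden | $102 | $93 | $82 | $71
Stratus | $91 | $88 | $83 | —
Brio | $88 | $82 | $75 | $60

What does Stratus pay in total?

All unit-bids, highest first — top 5: 102 (Arden-1), 93 (Arden-2), 91 (Stratus-1), 88 (Stratus-2), 88 (Brio-1)
Next rejected bid: $83 (not a price — pay-as-bid).
Stratus's winning unit-bids: 91 + 88 = $179.

Stratus pays $179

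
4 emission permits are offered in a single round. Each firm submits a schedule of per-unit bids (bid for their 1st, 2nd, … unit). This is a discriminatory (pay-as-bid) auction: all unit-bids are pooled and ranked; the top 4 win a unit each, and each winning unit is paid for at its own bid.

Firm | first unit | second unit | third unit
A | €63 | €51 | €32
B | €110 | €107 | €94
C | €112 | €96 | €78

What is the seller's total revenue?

Total revenue: €425

Pooled unit-bids ranked (top 4): 112 (C-1), 110 (B-1), 107 (B-2), 96 (C-2)
Next rejected bid: €94 (not a price — pay-as-bid).
Each winning unit pays its own bid.
Revenue = 112 + 110 + 107 + 96 = €425.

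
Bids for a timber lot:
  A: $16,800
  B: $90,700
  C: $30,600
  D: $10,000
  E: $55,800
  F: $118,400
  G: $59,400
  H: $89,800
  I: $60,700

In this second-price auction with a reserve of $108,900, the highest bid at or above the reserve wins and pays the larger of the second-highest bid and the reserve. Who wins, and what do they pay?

F pays $108,900

Sorting bids: 118,400 (F) > 90,700 (B) > 89,800 (H) > 60,700 (I) > 59,400 (G) > 55,800 (E) > …
F has the top bid at or above the reserve ($118,400).
max(second-highest $90,700, reserve $108,900) = $108,900.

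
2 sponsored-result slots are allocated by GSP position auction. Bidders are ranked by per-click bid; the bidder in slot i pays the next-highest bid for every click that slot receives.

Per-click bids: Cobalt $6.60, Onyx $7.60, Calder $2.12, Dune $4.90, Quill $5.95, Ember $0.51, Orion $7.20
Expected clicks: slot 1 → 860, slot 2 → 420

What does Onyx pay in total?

Per-click bids in order: $7.60 (Onyx) > $7.20 (Orion) > $6.60 (Cobalt) > …
Onyx holds slot 1 → pays next bid $7.20 × 860 clicks = $6192.00.

Onyx pays $6192.00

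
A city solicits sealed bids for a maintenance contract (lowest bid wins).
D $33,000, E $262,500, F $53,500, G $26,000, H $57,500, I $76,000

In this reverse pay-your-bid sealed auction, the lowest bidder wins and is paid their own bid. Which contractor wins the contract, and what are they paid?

Bids ranked: 26,000 (G) < 33,000 (D) < 53,500 (F) < 57,500 (H) < 76,000 (I) < 262,500 (E)
G is lowest → is paid own bid, $26,000.

G is paid $26,000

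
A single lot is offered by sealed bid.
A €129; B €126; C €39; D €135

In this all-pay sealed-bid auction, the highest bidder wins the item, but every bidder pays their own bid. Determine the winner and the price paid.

D pays €135

Sorting bids: 135 (D) > 129 (A) > 126 (B) > 39 (C)
D is highest and takes the item; every bidder forfeits their bid.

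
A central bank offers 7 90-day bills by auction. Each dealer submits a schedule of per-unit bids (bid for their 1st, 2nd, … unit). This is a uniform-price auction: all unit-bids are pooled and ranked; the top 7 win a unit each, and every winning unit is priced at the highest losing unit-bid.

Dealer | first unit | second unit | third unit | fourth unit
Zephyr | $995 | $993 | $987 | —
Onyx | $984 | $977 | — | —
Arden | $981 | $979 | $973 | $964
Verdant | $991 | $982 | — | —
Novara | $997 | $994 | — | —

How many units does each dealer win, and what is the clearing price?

Novara 2, Onyx 1, Verdant 1, Zephyr 3; clearing price $982

Merging the schedules and taking the best 7: 997 (Novara-1), 995 (Zephyr-1), 994 (Novara-2), 993 (Zephyr-2), 991 (Verdant-1), 987 (Zephyr-3), 984 (Onyx-1)
The (k+1)-th unit-bid is $982.
Allocation: Novara 2, Onyx 1, Verdant 1, Zephyr 3.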